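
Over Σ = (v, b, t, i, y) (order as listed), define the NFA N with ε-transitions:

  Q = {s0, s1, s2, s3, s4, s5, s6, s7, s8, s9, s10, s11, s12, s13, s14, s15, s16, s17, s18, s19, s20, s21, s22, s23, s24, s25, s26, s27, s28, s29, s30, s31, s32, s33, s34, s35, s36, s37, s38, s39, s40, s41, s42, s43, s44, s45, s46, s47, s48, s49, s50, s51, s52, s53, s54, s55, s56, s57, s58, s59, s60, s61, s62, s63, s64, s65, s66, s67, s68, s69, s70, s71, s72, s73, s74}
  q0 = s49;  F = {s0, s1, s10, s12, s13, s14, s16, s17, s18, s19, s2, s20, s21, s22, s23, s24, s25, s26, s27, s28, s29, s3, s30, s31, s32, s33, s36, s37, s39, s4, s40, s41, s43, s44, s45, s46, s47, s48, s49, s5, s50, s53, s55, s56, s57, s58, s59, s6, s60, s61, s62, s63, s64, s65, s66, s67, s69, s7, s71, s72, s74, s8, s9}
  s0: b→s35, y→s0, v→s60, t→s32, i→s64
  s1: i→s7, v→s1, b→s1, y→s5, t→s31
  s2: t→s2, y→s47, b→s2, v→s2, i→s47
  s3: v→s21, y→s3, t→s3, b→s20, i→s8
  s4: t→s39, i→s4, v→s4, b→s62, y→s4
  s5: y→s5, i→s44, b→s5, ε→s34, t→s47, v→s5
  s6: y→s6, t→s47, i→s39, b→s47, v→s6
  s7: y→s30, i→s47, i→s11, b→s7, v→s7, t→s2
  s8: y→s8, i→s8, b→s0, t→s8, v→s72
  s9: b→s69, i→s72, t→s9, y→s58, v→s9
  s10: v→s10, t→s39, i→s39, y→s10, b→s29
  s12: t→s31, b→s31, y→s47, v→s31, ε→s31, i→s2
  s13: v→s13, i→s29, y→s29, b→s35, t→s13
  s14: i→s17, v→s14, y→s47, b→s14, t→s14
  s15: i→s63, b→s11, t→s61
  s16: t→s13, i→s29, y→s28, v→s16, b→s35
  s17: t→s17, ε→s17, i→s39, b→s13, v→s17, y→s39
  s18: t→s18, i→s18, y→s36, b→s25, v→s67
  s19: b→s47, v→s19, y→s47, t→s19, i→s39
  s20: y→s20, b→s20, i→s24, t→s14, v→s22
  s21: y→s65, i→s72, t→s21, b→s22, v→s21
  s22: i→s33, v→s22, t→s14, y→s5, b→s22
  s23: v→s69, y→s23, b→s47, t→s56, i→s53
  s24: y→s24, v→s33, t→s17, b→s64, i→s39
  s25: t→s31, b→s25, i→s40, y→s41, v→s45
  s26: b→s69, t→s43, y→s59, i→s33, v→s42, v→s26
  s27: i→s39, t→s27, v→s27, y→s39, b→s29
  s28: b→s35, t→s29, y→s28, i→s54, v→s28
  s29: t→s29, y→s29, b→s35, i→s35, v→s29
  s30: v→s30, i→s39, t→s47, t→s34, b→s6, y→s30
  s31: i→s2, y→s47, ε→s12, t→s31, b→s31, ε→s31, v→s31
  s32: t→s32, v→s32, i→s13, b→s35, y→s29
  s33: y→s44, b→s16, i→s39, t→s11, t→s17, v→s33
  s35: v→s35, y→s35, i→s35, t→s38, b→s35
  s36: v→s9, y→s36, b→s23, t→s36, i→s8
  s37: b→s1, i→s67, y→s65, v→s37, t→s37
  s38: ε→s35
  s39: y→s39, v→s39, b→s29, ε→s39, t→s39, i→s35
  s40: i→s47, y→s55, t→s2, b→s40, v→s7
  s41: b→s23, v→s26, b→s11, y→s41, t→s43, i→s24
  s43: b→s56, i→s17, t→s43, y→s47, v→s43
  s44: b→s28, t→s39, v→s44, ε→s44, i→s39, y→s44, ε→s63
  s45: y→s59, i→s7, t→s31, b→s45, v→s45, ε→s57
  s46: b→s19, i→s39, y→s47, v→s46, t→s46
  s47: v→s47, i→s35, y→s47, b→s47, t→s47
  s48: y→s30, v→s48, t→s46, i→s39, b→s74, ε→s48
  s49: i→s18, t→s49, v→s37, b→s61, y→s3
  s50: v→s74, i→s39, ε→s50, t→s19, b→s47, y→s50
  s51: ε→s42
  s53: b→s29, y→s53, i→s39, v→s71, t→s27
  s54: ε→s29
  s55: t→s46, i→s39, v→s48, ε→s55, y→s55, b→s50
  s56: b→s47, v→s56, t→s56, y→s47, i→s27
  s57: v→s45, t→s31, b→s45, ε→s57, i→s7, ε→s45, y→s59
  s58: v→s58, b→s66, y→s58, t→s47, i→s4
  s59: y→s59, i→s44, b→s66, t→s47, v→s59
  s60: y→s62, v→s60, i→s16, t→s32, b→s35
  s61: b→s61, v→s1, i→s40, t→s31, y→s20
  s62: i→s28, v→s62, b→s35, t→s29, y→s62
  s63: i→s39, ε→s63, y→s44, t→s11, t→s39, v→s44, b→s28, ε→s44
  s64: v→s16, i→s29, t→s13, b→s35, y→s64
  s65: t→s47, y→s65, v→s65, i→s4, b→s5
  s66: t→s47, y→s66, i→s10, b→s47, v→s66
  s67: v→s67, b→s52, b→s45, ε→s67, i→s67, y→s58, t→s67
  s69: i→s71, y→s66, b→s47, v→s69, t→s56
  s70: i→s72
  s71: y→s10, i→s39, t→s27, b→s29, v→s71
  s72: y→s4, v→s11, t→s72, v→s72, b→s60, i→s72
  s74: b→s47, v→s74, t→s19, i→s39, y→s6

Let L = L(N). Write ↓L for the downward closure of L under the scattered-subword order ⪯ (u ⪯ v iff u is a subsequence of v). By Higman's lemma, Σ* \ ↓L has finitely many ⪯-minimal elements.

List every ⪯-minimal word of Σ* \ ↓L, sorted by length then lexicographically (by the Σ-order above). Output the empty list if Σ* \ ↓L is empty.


|Q|=75, |F|=63, |δ|=352 (20 ε).
min D↑ (61 st, q0=0, F={35}): 0:v→1,b→2,t→0,i→3,y→4 1:v→1,b→5,t→1,i→6,y→7 2:v→5,b→2,t→8,i→9,y→10 3:v→6,b→11,t→3,i→3,y→12 4:v→13,b→10,t→4,i→14,y→4 5:v→5,b→5,t→8,i→15,y→16 6:v→6,b→17,t→6,i→6,y→18 7:v→7,b→16,t→19,i→20,y→7 8:v→8,b→8,t→8,i→21,y→19 9:v→15,b→9,t→21,i→19,y→22 10:v→23,b→10,t→24,i→25,y→10 11:v→17,b→11,t→8,i→9,y→26 12:v→27,b→28,t→12,i→14,y→12 13:v→13,b→23,t→13,i→29,y→7 14:v→29,b→30,t→14,i→14,y→14 15:v→15,b→15,t→21,i→19,y→31 16:v→16,b→16,t→19,i→32,y→16 17:v→17,b→17,t→8,i→15,y→33 18:v→18,b→34,t→19,i→20,y→18 19:v→19,b→19,t→19,i→35,y→19 20:v→20,b→36,t→37,i→20,y→20 21:v→21,b→21,t→21,i→19,y→19 22:v→38,b→39,t→40,i→37,y→22 23:v→23,b→23,t→24,i→41,y→16 24:v→24,b→24,t→24,i→42,y→19 25:v→41,b→43,t→42,i→37,y→25 26:v→44,b→28,t→45,i→25,y→26 27:v→27,b→46,t→27,i→29,y→18 28:v→46,b→19,t→47,i→48,y→28 29:v→29,b→49,t→29,i→29,y→20 30:v→49,b→35,t→50,i→43,y→30 31:v→31,b→51,t→19,i→37,y→31 32:v→32,b→52,t→37,i→37,y→32 33:v→33,b→34,t→19,i→32,y→33 34:v→34,b→19,t→19,i→53,y→34 35:v→35,b→35,t→35,i→35,y→35 36:v→36,b→35,t→54,i→52,y→36 37:v→37,b→54,t→37,i→35,y→37 38:v→38,b→55,t→40,i→37,y→31 39:v→55,b→19,t→56,i→37,y→39 40:v→40,b→56,t→40,i→37,y→19 41:v→41,b→57,t→42,i→37,y→32 42:v→42,b→58,t→42,i→37,y→37 43:v→57,b→35,t→58,i→54,y→43 44:v→44,b→46,t→45,i→41,y→33 45:v→45,b→47,t→45,i→42,y→19 46:v→46,b→19,t→47,i→59,y→34 47:v→47,b→19,t→47,i→60,y→19 48:v→59,b→54,t→60,i→37,y→48 49:v→49,b→35,t→50,i→57,y→36 50:v→50,b→35,t→50,i→58,y→54 51:v→51,b→19,t→19,i→37,y→51 52:v→52,b→35,t→54,i→54,y→52 53:v→53,b→54,t→37,i→37,y→53 54:v→54,b→35,t→54,i→35,y→54 55:v→55,b→19,t→56,i→37,y→51 56:v→56,b→19,t→56,i→37,y→19 57:v→57,b→35,t→58,i→54,y→52 58:v→58,b→35,t→58,i→54,y→54 59:v→59,b→54,t→60,i→37,y→53 60:v→60,b→54,t→60,i→37,y→37 (ε-aug+det+¬).
'vyti': |S_i|=[70, 53, 21, 7, 2] end={s35,s38} — reject; 4/4 single-dels accept.
'btyi': run [70, 57, 19, 5, 2] end={s35,s38} rej; 4/4 del acc.
'biii': N↓-sim [70, 57, 32, 7, 2] end={s35,s38} ∉↓L; 4/4 single-dels accept.
'yibb': |S_i|=[70, 55, 26, 12, 2] end={s35,s38} ∉↓L; 4/4 deletions ∈↓L.
'iybbi': |S_i|=[70, 59, 48, 27, 4, 2] end={s35,s38} ∉↓L; 5/5 single-dels accept.
5 minimals (antichain).

min(Σ*\↓L) = [vyti, btyi, biii, yibb, iybbi].


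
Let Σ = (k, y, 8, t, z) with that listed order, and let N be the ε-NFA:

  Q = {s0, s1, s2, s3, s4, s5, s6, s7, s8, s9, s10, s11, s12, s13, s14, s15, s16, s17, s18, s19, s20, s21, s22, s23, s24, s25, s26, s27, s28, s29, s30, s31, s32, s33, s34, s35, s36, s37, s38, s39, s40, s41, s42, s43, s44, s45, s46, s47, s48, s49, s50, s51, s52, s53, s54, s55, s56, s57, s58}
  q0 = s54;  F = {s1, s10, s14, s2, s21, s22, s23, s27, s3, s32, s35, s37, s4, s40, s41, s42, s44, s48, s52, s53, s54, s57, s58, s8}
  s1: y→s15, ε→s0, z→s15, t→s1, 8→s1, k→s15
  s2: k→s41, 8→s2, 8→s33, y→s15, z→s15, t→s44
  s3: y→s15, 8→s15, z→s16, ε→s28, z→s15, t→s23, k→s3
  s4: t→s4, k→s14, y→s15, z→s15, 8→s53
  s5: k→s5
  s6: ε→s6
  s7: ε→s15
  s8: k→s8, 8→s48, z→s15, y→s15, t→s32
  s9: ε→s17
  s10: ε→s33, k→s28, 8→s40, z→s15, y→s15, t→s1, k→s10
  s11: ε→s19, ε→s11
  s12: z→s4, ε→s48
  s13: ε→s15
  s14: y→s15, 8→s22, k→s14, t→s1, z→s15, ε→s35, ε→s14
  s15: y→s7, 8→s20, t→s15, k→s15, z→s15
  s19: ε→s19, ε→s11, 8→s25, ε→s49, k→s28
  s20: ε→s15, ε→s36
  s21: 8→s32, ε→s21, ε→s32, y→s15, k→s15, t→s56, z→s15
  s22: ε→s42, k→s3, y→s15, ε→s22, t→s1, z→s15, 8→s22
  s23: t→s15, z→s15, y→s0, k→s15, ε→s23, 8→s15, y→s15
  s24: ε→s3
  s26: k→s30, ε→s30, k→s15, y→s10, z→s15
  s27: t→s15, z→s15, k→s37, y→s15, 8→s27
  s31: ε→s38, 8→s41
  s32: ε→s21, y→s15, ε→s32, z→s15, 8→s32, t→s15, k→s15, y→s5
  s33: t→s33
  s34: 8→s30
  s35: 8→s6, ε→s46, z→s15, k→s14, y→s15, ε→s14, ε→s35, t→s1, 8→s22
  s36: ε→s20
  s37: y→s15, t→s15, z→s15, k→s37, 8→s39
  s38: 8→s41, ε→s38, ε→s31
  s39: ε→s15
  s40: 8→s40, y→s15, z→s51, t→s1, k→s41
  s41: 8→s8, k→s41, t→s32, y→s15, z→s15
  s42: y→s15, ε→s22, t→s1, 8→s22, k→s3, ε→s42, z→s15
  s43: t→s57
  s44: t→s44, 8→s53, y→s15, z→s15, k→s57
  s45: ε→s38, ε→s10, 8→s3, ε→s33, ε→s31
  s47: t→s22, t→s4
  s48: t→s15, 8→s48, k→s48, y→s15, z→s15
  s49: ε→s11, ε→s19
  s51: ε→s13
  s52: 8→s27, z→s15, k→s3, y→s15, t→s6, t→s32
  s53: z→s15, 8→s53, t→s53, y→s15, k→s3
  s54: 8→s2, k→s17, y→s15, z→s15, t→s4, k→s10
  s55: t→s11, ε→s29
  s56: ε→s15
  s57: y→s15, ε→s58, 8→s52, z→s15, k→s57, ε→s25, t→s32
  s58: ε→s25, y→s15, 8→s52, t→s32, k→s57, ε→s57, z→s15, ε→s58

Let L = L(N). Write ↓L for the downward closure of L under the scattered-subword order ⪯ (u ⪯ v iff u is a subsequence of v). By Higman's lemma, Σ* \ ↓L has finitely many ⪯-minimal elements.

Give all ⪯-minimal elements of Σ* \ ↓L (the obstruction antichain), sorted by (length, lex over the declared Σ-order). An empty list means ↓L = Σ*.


min(Σ*\↓L) = [y, z, ktk, 8ktt, t8k8, 8k88t].

|Q|=59, |F|=24, |δ|=200 (50 ε).
min D↑ (21 st, q0=0, F={2}): 0:k→1,y→2,8→3,t→4,z→2 1:k→1,y→2,8→5,t→6,z→2 2:k→2,y→2,8→2,t→2,z→2 3:k→7,y→2,8→3,t→8,z→2 4:k→9,y→2,8→10,t→4,z→2 5:k→7,y→2,8→5,t→6,z→2 6:k→2,y→2,8→6,t→6,z→2 7:k→7,y→2,8→11,t→12,z→2 8:k→13,y→2,8→10,t→8,z→2 9:k→9,y→2,8→14,t→6,z→2 10:k→15,y→2,8→10,t→10,z→2 11:k→11,y→2,8→16,t→12,z→2 12:k→2,y→2,8→12,t→2,z→2 13:k→13,y→2,8→17,t→12,z→2 14:k→15,y→2,8→14,t→6,z→2 15:k→15,y→2,8→2,t→18,z→2 16:k→16,y→2,8→16,t→2,z→2 17:k→15,y→2,8→19,t→12,z→2 18:k→2,y→2,8→2,t→2,z→2 19:k→20,y→2,8→19,t→2,z→2 20:k→20,y→2,8→2,t→2,z→2 (ε-aug+det+¬).
'y': run [41, 6] end={s0,s15,s20,s36,s5,s7} — reject; 1/1 deletions ∈↓L.
'z': N↓-sim [41, 7] end={s13,s15,s16,s20,s36,s51,s7} rej; 1/1 single-dels accept.
'ktk': N↓-sim [41, 36, 13, 5] end={s15,s20,s36,s5,s7} ∉↓L; 3/3 deletions ∈↓L.
'8ktt': run [41, 34, 24, 11, 5] end={s15,s20,s36,s56,s7} — reject; 4/4 del acc.
't8k8': |S_i|=[41, 31, 22, 12, 5] end={s15,s20,s36,s39,s7} rej; 4/4 single-dels accept.
'8k88t': run [41, 34, 24, 20, 12, 5] end={s15,s20,s36,s56,s7} ∉↓L; 5/5 single-dels accept.
6 minimals (antichain).


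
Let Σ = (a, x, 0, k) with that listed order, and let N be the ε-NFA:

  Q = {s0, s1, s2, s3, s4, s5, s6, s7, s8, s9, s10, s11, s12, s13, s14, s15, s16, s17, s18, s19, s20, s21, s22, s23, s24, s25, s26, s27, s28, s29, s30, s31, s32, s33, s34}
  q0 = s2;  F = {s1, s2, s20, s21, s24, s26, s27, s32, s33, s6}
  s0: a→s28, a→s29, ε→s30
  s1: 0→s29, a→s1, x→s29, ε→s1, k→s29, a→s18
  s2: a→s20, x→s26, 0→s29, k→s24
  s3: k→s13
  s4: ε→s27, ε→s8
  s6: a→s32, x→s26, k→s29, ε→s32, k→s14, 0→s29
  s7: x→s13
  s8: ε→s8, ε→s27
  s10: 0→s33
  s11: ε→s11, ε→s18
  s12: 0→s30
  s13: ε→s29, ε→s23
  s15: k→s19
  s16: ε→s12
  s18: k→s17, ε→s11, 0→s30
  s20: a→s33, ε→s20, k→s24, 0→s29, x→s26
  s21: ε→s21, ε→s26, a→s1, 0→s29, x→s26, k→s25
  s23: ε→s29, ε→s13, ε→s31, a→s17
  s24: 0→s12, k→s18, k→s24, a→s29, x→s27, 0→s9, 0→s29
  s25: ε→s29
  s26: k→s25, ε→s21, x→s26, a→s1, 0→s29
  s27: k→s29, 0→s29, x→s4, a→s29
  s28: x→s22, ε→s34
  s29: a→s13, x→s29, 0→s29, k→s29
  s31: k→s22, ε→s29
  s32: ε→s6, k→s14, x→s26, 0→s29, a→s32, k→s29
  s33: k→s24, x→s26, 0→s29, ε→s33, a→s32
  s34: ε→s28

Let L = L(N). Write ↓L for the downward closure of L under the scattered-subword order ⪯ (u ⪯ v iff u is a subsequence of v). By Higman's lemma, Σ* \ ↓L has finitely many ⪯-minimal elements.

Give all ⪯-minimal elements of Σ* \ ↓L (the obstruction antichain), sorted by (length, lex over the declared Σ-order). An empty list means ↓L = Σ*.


A = [0, xk, ka, xax, aaak].

|Q|=35, |F|=10, |δ|=88 (26 ε).
min D↑ (9 st, q0=0, F={3}): 0:a→1,x→2,0→3,k→4 1:a→5,x→2,0→3,k→4 2:a→6,x→2,0→3,k→3 3:a→3,x→3,0→3,k→3 4:a→3,x→7,0→3,k→4 5:a→8,x→2,0→3,k→4 6:a→6,x→3,0→3,k→3 7:a→3,x→7,0→3,k→3 8:a→8,x→2,0→3,k→3 (ε-aug+det+¬).
'0': run [25, 9] end={s12,s13,s17,s22,s23,s29,s30,s31,s9} — reject; 1/1 deletions ∈↓L.
'xk': N↓-sim [25, 16, 7] end={s13,s17,s22,s23,s25,s29,s31} — reject; 2/2 del acc.
'ka': |S_i|=[25, 17, 6] end={s13,s17,s22,s23,s29,s31} rej; 2/2 del acc.
'xax': N↓-sim [25, 16, 10, 6] end={s13,s17,s22,s23,s29,s31} — reject; 3/3 del acc.
'aaak': N↓-sim [25, 24, 23, 16, 8] end={s13,s14,s17,s22,s23,s25,s29,s31} rej; 4/4 deletions ∈↓L.
5 minimals (antichain).


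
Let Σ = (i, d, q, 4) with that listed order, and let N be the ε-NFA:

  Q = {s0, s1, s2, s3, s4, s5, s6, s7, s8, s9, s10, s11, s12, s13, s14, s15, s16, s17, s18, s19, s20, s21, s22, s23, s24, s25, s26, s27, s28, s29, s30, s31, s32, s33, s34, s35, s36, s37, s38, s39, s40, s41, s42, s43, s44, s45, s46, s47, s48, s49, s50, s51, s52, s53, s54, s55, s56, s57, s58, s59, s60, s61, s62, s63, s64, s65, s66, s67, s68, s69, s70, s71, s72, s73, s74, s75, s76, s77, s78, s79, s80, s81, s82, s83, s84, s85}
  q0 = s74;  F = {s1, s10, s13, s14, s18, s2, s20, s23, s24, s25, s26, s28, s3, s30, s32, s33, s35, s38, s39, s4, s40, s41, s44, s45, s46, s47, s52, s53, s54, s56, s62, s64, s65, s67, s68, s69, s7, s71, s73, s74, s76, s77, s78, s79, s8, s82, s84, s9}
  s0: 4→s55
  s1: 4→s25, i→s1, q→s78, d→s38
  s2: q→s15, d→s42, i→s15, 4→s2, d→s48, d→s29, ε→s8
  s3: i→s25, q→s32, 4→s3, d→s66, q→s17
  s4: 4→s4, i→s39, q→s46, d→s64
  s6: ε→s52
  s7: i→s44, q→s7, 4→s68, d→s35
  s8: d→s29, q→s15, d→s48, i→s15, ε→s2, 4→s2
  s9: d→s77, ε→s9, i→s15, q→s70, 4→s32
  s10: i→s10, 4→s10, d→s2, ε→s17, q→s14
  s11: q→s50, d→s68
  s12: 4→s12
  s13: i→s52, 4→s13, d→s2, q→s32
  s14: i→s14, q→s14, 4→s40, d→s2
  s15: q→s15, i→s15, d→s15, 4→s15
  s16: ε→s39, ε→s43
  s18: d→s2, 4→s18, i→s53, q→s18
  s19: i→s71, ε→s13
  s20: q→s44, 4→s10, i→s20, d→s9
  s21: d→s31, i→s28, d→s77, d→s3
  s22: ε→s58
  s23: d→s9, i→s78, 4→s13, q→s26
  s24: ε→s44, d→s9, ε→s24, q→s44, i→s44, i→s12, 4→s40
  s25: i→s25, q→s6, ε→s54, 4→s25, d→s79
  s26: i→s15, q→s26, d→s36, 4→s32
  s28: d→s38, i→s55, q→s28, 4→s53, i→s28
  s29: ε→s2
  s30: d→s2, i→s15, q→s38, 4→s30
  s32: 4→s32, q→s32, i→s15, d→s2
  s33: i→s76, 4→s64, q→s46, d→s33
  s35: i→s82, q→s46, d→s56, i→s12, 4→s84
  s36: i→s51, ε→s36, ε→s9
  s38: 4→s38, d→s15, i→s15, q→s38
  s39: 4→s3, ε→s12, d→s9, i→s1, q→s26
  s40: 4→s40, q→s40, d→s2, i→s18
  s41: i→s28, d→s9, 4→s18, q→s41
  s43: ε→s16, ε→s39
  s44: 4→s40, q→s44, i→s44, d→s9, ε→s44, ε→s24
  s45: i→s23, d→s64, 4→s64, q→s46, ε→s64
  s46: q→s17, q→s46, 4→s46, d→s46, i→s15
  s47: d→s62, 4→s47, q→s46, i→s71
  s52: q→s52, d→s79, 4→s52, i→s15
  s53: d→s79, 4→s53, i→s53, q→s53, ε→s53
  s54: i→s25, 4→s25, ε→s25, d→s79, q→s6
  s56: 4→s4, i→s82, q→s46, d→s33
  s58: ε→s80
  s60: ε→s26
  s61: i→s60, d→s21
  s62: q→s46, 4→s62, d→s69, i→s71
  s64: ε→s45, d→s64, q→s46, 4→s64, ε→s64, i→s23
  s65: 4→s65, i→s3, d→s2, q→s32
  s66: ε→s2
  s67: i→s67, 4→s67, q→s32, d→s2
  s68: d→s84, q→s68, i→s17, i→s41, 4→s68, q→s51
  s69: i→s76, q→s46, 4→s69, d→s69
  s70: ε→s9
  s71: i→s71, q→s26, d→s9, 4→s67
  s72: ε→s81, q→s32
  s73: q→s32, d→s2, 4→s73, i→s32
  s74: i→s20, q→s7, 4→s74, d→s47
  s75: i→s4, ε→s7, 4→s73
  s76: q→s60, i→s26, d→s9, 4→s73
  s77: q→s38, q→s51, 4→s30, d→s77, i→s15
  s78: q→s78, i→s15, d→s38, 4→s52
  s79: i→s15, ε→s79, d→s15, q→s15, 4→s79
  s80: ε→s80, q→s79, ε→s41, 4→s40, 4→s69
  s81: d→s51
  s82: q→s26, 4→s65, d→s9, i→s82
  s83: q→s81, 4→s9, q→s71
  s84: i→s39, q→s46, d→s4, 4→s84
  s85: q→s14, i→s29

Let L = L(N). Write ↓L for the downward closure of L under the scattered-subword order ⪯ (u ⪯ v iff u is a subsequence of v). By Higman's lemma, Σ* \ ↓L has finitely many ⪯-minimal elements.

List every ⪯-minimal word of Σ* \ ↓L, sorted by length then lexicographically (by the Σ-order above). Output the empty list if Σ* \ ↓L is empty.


min(Σ*\↓L) = [idi, dqi, i4dq, iddqd, dddiii, q4iidd].

|Q|=86, |F|=48, |δ|=265 (34 ε).
min D↑ (45 st, q0=0, F={12}): 0:i→1,d→2,q→3,4→0 1:i→1,d→4,q→5,4→6 2:i→7,d→8,q→9,4→2 3:i→5,d→10,q→3,4→11 4:i→12,d→13,q→4,4→14 5:i→5,d→4,q→5,4→15 6:i→6,d→16,q→17,4→6 7:i→7,d→4,q→18,4→19 8:i→7,d→20,q→9,4→8 9:i→12,d→9,q→9,4→9 10:i→21,d→22,q→9,4→23 11:i→24,d→23,q→11,4→11 12:i→12,d→12,q→12,4→12 13:i→12,d→13,q→25,4→26 14:i→12,d→16,q→14,4→14 15:i→27,d→16,q→15,4→15 16:i→12,d→16,q→12,4→16 17:i→17,d→16,q→17,4→15 18:i→12,d→4,q→18,4→14 19:i→19,d→16,q→14,4→19 20:i→28,d→20,q→9,4→20 21:i→21,d→4,q→18,4→29 22:i→21,d→30,q→9,4→31 23:i→32,d→31,q→9,4→23 24:i→33,d→4,q→24,4→27 25:i→12,d→12,q→25,4→25 26:i→12,d→16,q→25,4→26 27:i→34,d→16,q→27,4→27 28:i→18,d→4,q→18,4→35 29:i→36,d→16,q→14,4→29 30:i→28,d→30,q→9,4→37 31:i→32,d→37,q→9,4→31 32:i→38,d→4,q→18,4→36 33:i→33,d→25,q→33,4→34 34:i→34,d→39,q→34,4→34 35:i→14,d→16,q→14,4→35 36:i→40,d→16,q→14,4→36 37:i→41,d→37,q→9,4→37 38:i→38,d→25,q→42,4→40 39:i→12,d→12,q→12,4→39 40:i→40,d→39,q→43,4→40 41:i→42,d→4,q→18,4→44 42:i→12,d→25,q→42,4→43 43:i→12,d→39,q→43,4→43 44:i→43,d→16,q→14,4→44.
'idi': |S_i|=[61, 47, 16, 2] end={s15,s51} — reject; 3/3 deletions ∈↓L.
'dqi': |S_i|=[61, 47, 22, 2] end={s15,s51} ∉↓L; 3/3 single-dels accept.
'i4dq': N↓-sim [61, 47, 27, 8, 1] end={s15} — reject; 4/4 del acc.
'iddqd': run [61, 47, 16, 10, 3, 1] end={s15} rej; 5/5 single-dels accept.
'dddiii': N↓-sim [61, 47, 44, 30, 23, 18, 2] end={s15,s51} ∉↓L; 6/6 deletions ∈↓L.
'q4iidd': |S_i|=[61, 53, 43, 34, 13, 3, 1] end={s15} rej; 6/6 single-dels accept.
6 obstructions.


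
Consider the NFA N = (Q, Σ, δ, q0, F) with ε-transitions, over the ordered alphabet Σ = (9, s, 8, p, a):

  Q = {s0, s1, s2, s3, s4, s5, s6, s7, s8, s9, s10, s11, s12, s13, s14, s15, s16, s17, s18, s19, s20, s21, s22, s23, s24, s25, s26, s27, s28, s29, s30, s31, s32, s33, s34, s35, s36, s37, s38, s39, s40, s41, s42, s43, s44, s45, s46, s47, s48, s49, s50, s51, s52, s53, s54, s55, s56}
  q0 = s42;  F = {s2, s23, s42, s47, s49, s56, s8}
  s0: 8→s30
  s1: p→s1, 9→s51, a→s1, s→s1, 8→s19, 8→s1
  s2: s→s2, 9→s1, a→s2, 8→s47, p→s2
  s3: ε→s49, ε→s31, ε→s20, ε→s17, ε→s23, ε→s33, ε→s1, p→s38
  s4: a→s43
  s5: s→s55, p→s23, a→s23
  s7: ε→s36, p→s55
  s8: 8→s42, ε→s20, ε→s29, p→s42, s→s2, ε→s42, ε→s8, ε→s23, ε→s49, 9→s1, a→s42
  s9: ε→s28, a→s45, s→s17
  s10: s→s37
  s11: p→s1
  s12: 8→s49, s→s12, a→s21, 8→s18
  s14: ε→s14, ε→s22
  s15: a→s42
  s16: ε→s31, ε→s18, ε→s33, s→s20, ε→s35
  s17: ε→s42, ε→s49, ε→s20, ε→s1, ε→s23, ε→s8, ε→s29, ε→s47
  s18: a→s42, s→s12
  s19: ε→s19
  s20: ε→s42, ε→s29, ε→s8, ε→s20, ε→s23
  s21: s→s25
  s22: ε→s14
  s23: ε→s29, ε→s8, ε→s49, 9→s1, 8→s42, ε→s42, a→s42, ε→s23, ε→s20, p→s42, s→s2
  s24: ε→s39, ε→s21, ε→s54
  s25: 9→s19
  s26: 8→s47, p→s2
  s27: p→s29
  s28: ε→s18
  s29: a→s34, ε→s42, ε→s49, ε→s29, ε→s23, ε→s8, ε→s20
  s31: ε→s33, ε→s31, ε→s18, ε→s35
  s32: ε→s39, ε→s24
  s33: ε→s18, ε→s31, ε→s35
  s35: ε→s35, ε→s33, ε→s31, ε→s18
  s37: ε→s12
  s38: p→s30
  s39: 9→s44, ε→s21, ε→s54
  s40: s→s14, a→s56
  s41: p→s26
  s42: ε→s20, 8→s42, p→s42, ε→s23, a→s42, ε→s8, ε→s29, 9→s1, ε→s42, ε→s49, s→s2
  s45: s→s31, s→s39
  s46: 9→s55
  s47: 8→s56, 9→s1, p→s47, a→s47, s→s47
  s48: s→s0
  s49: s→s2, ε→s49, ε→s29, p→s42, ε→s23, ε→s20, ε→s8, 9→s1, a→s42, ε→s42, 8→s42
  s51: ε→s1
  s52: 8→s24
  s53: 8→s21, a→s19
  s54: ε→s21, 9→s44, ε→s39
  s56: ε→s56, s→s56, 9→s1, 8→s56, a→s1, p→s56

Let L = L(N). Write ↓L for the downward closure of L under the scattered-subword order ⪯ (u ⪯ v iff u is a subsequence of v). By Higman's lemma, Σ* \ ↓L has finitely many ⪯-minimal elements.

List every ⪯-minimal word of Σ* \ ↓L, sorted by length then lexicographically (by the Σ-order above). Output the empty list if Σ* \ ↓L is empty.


Antichain: [9, s88a].

|Q|=57, |F|=7, |δ|=163 (84 ε).
min D↑ (5 st, q0=0, F={1}): 0:9→1,s→2,8→0,p→0,a→0 1:9→1,s→1,8→1,p→1,a→1 2:9→1,s→2,8→3,p→2,a→2 3:9→1,s→3,8→4,p→3,a→3 4:9→1,s→4,8→4,p→4,a→1 [Hopcroft].
'9': run [13, 3] end={s1,s19,s51} rej; 1/1 del acc.
's88a': N↓-sim [13, 6, 5, 4, 3] end={s1,s19,s51} rej; 4/4 single-dels accept.
2 words, ⪯-incomp.


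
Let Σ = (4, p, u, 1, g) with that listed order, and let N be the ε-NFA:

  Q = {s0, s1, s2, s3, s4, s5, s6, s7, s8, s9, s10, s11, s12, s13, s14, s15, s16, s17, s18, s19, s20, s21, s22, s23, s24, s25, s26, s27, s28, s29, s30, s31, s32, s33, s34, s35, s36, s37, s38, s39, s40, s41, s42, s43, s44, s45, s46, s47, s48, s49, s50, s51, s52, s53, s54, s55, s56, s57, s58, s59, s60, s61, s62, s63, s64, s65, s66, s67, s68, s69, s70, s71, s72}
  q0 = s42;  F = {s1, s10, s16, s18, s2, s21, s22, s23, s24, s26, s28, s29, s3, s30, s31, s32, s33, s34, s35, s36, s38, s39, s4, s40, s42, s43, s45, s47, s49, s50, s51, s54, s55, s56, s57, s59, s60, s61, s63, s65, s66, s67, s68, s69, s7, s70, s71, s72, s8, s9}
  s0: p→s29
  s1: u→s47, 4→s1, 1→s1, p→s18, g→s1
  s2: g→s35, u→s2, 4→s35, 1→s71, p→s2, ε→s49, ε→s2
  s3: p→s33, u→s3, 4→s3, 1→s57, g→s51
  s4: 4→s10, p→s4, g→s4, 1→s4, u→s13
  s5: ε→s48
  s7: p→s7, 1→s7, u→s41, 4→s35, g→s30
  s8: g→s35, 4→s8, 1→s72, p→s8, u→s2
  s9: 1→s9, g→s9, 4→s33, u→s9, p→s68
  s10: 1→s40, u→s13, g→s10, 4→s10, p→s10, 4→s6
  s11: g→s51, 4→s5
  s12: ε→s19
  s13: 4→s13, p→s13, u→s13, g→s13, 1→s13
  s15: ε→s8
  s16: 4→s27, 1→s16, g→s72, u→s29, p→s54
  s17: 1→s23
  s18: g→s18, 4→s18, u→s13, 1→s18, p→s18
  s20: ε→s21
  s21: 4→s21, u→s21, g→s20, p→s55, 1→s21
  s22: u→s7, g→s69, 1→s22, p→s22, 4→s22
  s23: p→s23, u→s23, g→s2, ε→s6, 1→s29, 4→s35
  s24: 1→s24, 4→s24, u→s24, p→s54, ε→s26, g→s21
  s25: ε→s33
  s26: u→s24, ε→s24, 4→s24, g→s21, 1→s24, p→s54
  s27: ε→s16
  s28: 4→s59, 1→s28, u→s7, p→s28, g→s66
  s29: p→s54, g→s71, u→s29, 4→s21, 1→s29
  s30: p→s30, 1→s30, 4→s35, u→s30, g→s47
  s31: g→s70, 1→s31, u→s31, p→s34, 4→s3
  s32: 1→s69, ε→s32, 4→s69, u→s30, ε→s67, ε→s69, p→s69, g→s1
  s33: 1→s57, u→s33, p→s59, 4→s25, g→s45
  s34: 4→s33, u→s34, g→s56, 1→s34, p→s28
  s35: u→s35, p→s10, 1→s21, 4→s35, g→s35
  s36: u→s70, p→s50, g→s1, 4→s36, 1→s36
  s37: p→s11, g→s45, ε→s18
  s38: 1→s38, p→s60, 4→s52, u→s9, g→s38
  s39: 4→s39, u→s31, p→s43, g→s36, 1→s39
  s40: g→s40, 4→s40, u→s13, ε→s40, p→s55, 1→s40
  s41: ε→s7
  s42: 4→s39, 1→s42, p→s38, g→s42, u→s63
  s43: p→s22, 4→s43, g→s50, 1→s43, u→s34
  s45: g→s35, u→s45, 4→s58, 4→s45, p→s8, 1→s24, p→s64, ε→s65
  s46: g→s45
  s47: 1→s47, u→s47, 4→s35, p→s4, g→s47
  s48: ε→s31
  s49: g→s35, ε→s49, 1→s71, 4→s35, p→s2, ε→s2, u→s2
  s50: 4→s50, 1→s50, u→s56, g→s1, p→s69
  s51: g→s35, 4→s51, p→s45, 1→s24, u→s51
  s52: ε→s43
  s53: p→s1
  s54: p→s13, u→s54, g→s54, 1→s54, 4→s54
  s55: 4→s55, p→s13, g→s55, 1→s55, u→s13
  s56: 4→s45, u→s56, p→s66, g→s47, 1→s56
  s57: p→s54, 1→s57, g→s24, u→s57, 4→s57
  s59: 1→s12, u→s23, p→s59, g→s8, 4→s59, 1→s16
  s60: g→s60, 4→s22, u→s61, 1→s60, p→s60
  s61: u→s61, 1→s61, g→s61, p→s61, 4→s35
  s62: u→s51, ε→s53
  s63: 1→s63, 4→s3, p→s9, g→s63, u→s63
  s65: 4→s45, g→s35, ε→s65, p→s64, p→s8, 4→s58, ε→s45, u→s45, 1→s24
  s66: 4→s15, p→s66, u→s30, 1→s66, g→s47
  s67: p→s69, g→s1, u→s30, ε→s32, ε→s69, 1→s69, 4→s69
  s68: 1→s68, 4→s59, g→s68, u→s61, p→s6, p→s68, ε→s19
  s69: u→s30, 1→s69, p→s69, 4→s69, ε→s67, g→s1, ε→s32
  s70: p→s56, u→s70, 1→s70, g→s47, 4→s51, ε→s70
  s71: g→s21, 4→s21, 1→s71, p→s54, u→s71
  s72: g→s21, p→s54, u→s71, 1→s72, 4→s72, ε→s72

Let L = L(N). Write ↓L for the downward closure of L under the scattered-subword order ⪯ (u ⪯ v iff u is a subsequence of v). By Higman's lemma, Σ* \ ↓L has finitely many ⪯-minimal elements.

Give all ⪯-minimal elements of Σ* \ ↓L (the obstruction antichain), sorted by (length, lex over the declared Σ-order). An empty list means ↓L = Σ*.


Antichain: [4ggpu, u41pp, ppu4pu].

|Q|=73, |F|=50, |δ|=303 (32 ε).
min D↑ (46 st, q0=0, F={34}): 0:4→1,p→2,u→3,1→0,g→0 1:4→1,p→4,u→5,1→1,g→6 2:4→4,p→7,u→8,1→2,g→2 3:4→9,p→8,u→3,1→3,g→3 4:4→4,p→10,u→11,1→4,g→12 5:4→9,p→11,u→5,1→5,g→13 6:4→6,p→12,u→13,1→6,g→14 7:4→10,p→7,u→15,1→7,g→7 8:4→16,p→17,u→8,1→8,g→8 9:4→9,p→16,u→9,1→18,g→19 10:4→10,p→10,u→20,1→10,g→21 11:4→16,p→22,u→11,1→11,g→23 12:4→12,p→21,u→23,1→12,g→14 13:4→19,p→23,u→13,1→13,g→24 14:4→14,p→25,u→24,1→14,g→14 15:4→26,p→15,u→15,1→15,g→15 16:4→16,p→27,u→16,1→18,g→28 17:4→27,p→17,u→15,1→17,g→17 18:4→18,p→29,u→18,1→18,g→30 19:4→19,p→28,u→19,1→30,g→26 20:4→26,p→20,u→20,1→20,g→31 21:4→21,p→21,u→31,1→21,g→14 22:4→27,p→22,u→20,1→22,g→32 23:4→28,p→32,u→23,1→23,g→24 24:4→26,p→33,u→24,1→24,g→24 25:4→25,p→25,u→34,1→25,g→25 26:4→26,p→35,u→26,1→36,g→26 27:4→27,p→27,u→37,1→38,g→39 28:4→28,p→39,u→28,1→30,g→26 29:4→29,p→34,u→29,1→29,g→29 30:4→30,p→29,u→30,1→30,g→36 31:4→26,p→31,u→31,1→31,g→24 32:4→39,p→32,u→31,1→32,g→24 33:4→35,p→33,u→34,1→33,g→33 34:4→34,p→34,u→34,1→34,g→34 35:4→35,p→35,u→34,1→40,g→35 36:4→36,p→41,u→36,1→36,g→36 37:4→26,p→37,u→37,1→42,g→43 38:4→38,p→29,u→42,1→38,g→44 39:4→39,p→39,u→43,1→44,g→26 40:4→40,p→41,u→34,1→40,g→40 41:4→41,p→34,u→34,1→41,g→41 42:4→36,p→29,u→42,1→42,g→45 43:4→26,p→43,u→43,1→45,g→26 44:4→44,p→29,u→45,1→44,g→36 45:4→36,p→29,u→45,1→45,g→36 [Hopcroft].
'4ggpu': |S_i|=[62, 55, 35, 13, 7, 1] end={s13} — reject; 5/5 single-dels accept.
'u41pp': N↓-sim [62, 48, 33, 16, 3, 1] end={s13} rej; 5/5 del acc.
'ppu4pu': run [62, 54, 39, 20, 9, 5, 1] end={s13} ∉↓L; 6/6 del acc.
3 obstructions.


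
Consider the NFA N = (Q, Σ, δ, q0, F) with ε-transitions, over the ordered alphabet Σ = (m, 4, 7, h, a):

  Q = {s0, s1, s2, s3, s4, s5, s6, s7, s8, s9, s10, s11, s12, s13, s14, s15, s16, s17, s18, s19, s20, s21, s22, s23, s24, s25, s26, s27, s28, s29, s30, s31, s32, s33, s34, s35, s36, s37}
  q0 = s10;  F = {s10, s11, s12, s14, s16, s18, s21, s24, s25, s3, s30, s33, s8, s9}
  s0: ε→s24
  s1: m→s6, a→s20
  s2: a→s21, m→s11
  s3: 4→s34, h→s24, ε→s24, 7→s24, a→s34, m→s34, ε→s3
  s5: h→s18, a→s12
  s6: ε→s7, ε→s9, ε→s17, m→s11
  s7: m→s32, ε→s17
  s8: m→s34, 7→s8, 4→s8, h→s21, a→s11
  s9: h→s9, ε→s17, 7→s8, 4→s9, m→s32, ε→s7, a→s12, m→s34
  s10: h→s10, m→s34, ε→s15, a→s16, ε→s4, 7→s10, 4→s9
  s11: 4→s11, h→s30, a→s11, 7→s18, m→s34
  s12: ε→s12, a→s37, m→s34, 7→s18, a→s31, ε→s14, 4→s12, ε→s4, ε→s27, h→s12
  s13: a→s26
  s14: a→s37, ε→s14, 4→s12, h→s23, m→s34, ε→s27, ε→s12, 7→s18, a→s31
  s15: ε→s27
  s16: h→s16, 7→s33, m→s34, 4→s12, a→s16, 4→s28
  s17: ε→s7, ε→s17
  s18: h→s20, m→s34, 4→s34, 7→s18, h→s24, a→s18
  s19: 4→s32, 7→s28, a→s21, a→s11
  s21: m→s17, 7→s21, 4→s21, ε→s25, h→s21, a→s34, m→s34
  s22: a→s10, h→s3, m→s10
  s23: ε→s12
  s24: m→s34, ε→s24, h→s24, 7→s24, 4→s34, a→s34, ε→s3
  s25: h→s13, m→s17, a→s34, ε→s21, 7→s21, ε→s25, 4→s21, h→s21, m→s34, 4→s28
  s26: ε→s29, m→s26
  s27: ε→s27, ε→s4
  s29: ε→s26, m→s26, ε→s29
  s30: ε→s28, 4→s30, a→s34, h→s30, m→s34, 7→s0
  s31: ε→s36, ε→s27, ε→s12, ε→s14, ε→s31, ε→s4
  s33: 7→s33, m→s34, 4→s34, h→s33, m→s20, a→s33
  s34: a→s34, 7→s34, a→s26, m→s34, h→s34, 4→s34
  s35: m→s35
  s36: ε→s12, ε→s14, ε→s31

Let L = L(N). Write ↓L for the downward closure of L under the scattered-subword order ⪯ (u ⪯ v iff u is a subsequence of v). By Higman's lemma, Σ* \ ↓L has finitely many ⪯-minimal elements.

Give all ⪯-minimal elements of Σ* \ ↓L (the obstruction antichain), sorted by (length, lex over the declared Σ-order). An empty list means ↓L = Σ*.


min(Σ*\↓L) = [m, a74, 47ha].

|Q|=38, |F|=14, |δ|=147 (42 ε).
min D↑ (12 st, q0=0, F={1}): 0:m→1,4→2,7→0,h→0,a→3 1:m→1,4→1,7→1,h→1,a→1 2:m→1,4→2,7→4,h→2,a→5 3:m→1,4→5,7→6,h→3,a→3 4:m→1,4→4,7→4,h→7,a→8 5:m→1,4→5,7→9,h→5,a→5 6:m→1,4→1,7→6,h→6,a→6 7:m→1,4→7,7→7,h→7,a→1 8:m→1,4→8,7→9,h→10,a→8 9:m→1,4→1,7→9,h→11,a→9 10:m→1,4→10,7→11,h→10,a→1 11:m→1,4→1,7→11,h→11,a→1 (ε-aug+det+¬).
'm': run [31, 7] end={s17,s20,s26,s29,s32,s34,s7} ∉↓L; 1/1 single-dels accept.
'a74': |S_i|=[31, 21, 9, 3] end={s26,s29,s34} — reject; 3/3 del acc.
'47ha': N↓-sim [31, 27, 18, 15, 3] end={s26,s29,s34} — reject; 4/4 del acc.
3 minimals (antichain).


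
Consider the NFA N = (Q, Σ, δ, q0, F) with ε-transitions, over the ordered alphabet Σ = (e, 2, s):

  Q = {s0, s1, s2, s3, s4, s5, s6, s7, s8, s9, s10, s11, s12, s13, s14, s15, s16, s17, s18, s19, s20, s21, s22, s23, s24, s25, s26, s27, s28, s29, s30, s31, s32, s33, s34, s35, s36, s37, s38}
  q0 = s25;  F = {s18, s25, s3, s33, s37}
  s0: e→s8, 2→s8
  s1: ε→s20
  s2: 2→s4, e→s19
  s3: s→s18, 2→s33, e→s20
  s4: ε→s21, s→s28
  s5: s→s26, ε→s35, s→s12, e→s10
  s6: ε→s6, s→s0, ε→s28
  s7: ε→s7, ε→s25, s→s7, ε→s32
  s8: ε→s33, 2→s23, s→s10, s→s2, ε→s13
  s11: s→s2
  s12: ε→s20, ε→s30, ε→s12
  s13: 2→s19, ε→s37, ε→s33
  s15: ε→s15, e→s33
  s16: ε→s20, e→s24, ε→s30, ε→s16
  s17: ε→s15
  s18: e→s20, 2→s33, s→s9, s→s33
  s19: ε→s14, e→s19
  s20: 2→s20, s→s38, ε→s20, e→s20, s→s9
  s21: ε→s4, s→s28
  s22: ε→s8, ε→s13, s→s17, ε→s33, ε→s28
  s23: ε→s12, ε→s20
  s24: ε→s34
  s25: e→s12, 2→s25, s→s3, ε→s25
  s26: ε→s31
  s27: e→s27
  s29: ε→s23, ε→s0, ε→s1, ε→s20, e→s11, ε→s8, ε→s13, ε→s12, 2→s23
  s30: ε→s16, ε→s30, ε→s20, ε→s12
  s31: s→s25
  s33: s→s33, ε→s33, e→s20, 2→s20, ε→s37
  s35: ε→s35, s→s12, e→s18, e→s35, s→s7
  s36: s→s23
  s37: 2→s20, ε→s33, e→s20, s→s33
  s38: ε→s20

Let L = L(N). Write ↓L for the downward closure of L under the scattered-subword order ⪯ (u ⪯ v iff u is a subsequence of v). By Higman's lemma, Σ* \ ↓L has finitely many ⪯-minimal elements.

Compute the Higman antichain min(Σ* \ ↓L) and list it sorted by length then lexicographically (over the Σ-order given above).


|Q|=39, |F|=5, |δ|=97 (48 ε).
min D↑ (5 st, q0=0, F={1}): 0:e→1,2→0,s→2 1:e→1,2→1,s→1 2:e→1,2→3,s→4 3:e→1,2→1,s→3 4:e→1,2→3,s→3.
'e': |S_i|=[13, 8] end={s12,s16,s20,s24,s30,s34,s38,s9} ∉↓L; 1/1 single-dels accept.
's22': run [13, 7, 5, 3] end={s20,s38,s9} — reject; 3/3 del acc.
'sss2': |S_i|=[13, 7, 6, 5, 3] end={s20,s38,s9} — reject; 4/4 del acc.
3 obstructions.

A = [e, s22, sss2].


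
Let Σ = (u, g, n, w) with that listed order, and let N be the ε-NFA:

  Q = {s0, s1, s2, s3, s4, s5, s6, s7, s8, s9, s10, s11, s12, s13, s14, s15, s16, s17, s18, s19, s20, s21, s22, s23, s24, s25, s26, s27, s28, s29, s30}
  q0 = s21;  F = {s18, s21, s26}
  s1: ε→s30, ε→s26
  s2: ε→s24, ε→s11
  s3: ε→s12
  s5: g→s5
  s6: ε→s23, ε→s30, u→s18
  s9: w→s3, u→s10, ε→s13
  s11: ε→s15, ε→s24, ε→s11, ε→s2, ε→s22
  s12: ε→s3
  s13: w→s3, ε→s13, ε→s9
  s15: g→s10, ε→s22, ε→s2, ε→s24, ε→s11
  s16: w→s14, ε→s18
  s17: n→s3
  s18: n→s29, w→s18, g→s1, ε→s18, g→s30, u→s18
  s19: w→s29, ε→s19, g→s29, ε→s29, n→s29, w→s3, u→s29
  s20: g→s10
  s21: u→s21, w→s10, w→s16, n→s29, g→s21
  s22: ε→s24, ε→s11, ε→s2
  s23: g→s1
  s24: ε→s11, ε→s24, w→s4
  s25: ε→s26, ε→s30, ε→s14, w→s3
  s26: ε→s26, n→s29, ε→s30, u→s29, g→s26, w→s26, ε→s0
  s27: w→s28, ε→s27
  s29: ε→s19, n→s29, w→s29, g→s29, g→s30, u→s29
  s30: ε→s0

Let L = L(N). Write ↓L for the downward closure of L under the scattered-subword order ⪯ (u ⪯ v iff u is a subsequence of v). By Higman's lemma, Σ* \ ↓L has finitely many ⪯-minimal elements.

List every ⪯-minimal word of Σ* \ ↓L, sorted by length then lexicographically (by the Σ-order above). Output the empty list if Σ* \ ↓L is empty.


A = [n, wgu].

|Q|=31, |F|=3, |δ|=75 (38 ε).
min D↑ (4 st, q0=0, F={1}): 0:u→0,g→0,n→1,w→2 1:u→1,g→1,n→1,w→1 2:u→2,g→3,n→1,w→2 3:u→1,g→3,n→1,w→3 (ε-aug+det+¬).
'n': N↓-sim [13, 6] end={s0,s12,s19,s29,s3,s30} ∉↓L; 1/1 deletions ∈↓L.
'wgu': run [13, 12, 8, 6] end={s0,s12,s19,s29,s3,s30} — reject; 3/3 deletions ∈↓L.
2 obstructions.


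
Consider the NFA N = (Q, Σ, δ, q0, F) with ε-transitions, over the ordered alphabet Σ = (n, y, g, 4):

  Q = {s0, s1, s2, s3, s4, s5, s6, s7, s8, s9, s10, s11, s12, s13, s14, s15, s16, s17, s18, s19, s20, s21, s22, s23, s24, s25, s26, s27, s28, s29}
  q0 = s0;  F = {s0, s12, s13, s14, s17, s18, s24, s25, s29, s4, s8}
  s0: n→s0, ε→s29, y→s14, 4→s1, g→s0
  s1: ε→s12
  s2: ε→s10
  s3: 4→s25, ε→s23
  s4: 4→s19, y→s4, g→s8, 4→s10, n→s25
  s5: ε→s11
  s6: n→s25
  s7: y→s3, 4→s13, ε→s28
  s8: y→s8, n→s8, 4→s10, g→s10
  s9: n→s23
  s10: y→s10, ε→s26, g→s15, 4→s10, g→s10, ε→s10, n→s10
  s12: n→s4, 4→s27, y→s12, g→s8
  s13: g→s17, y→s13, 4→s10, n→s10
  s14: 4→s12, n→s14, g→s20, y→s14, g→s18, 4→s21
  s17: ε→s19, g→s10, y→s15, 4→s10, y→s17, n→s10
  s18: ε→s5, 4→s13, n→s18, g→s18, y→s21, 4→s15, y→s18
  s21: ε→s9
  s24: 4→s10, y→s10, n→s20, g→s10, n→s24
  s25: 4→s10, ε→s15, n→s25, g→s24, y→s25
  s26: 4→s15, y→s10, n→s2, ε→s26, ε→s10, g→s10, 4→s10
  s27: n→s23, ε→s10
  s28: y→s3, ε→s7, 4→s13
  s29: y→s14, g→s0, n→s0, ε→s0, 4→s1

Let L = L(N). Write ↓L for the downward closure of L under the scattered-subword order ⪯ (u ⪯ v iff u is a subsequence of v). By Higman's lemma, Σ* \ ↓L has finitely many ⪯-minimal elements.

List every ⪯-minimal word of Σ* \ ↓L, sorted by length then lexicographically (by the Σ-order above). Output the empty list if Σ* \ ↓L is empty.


Antichain: [44, 4gg, yg4n, 4nngy].

|Q|=30, |F|=11, |δ|=86 (17 ε).
min D↑ (11 st, q0=0, F={6}): 0:n→0,y→1,g→0,4→2 1:n→1,y→1,g→3,4→2 2:n→4,y→2,g→5,4→6 3:n→3,y→3,g→3,4→7 4:n→8,y→4,g→5,4→6 5:n→5,y→5,g→6,4→6 6:n→6,y→6,g→6,4→6 7:n→6,y→7,g→9,4→6 8:n→8,y→8,g→10,4→6 9:n→6,y→9,g→6,4→6 10:n→10,y→6,g→6,4→6 [Hopcroft].
'44': N↓-sim [24, 18, 7] end={s10,s15,s19,s2,s23,s26,s27} rej; 2/2 deletions ∈↓L.
'4gg': run [24, 18, 9, 4] end={s10,s15,s2,s26} rej; 3/3 single-dels accept.
'yg4n': run [24, 21, 16, 7, 4] end={s10,s15,s2,s26} — reject; 4/4 del acc.
'4nngy': run [24, 18, 11, 8, 6, 4] end={s10,s15,s2,s26} — reject; 5/5 single-dels accept.
4 minimals (antichain).


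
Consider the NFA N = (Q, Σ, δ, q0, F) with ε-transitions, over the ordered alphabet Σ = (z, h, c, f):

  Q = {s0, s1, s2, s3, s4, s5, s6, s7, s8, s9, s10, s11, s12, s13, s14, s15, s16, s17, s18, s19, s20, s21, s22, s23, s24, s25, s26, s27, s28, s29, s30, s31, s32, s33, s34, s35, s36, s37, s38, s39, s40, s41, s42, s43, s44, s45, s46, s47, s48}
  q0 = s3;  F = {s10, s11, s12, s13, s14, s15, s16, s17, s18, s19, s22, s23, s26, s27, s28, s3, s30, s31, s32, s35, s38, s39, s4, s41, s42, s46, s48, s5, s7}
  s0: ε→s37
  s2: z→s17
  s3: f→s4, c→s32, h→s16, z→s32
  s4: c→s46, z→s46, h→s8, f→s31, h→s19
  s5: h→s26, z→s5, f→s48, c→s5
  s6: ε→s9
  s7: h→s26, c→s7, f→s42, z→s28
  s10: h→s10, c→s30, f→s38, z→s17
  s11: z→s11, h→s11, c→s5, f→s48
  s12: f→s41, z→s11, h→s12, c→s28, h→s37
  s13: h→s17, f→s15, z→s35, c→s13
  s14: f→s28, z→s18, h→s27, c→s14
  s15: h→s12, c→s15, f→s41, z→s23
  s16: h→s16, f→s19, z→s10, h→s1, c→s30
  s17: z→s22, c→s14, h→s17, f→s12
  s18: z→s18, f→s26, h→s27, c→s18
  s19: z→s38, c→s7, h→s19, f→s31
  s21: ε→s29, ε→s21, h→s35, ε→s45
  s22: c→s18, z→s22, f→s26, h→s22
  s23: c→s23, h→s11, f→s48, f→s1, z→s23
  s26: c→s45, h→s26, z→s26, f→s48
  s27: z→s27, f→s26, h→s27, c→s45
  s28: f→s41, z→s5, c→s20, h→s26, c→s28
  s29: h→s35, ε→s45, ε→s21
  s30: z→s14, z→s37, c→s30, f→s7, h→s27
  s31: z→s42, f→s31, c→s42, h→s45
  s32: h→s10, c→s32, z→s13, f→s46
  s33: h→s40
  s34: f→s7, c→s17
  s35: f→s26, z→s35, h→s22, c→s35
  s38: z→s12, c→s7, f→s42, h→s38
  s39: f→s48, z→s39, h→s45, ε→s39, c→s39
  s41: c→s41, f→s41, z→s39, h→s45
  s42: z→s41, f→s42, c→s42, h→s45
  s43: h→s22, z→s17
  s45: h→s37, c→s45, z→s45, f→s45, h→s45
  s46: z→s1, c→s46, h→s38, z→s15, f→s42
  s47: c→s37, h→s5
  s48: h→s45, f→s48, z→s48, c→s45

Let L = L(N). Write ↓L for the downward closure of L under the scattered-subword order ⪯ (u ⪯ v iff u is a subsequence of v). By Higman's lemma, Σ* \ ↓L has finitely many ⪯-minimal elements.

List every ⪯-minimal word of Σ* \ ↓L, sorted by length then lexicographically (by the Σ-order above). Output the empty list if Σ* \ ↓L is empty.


|Q|=49, |F|=29, |δ|=146 (8 ε).
min D↑ (30 st, q0=0, F={18}): 0:z→1,h→2,c→1,f→3 1:z→4,h→5,c→1,f→6 2:z→5,h→2,c→7,f→8 3:z→6,h→8,c→6,f→9 4:z→10,h→11,c→4,f→12 5:z→11,h→5,c→7,f→13 6:z→12,h→13,c→6,f→14 7:z→15,h→16,c→7,f→17 8:z→13,h→8,c→17,f→9 9:z→14,h→18,c→14,f→9 10:z→10,h→19,c→10,f→20 11:z→19,h→11,c→15,f→21 12:z→22,h→21,c→12,f→23 13:z→21,h→13,c→17,f→14 14:z→23,h→18,c→14,f→14 15:z→24,h→16,c→15,f→25 16:z→16,h→16,c→18,f→20 17:z→25,h→20,c→17,f→14 18:z→18,h→18,c→18,f→18 19:z→19,h→19,c→24,f→20 20:z→20,h→20,c→18,f→26 21:z→27,h→21,c→25,f→23 22:z→22,h→27,c→22,f→26 23:z→28,h→18,c→23,f→23 24:z→24,h→16,c→24,f→20 25:z→29,h→20,c→25,f→23 26:z→26,h→18,c→18,f→26 27:z→27,h→27,c→29,f→26 28:z→28,h→18,c→28,f→26 29:z→29,h→20,c→29,f→26 [Hopcroft].
'ffh': N↓-sim [34, 22, 8, 2] end={s37,s45} rej; 3/3 del acc.
'hchc': run [34, 26, 15, 5, 2] end={s37,s45} — reject; 4/4 single-dels accept.
'zzzfc': run [34, 28, 21, 13, 5, 2] end={s37,s45} ∉↓L; 5/5 del acc.
'czzfc': run [34, 28, 21, 13, 5, 2] end={s37,s45} rej; 5/5 del acc.
4 words, ⪯-incomp.

A = [ffh, hchc, zzzfc, czzfc].
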